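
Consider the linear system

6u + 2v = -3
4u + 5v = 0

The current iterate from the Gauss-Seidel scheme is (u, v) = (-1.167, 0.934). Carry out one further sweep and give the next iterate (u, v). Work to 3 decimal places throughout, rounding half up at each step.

One sweep:
  u = (-3 - (2)·0.934) / (6) = -0.811
  v = (0 - (4)·-0.811) / (5) = 0.649

(-0.811, 0.649)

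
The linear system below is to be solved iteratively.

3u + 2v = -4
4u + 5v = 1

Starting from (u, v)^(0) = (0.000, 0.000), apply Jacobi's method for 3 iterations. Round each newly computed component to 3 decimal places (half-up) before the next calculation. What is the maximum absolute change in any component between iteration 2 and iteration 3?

Iteration 1:
  u = (-4 - (2)·0.000) / (3) = -1.333
  v = (1 - (4)·0.000) / (5) = 0.200
Iteration 2:
  u = (-4 - (2)·0.200) / (3) = -1.467
  v = (1 - (4)·-1.333) / (5) = 1.266
Iteration 3:
  u = (-4 - (2)·1.266) / (3) = -2.177
  v = (1 - (4)·-1.467) / (5) = 1.374
Change: (-0.710, 0.108) → max |·| = 0.710

0.710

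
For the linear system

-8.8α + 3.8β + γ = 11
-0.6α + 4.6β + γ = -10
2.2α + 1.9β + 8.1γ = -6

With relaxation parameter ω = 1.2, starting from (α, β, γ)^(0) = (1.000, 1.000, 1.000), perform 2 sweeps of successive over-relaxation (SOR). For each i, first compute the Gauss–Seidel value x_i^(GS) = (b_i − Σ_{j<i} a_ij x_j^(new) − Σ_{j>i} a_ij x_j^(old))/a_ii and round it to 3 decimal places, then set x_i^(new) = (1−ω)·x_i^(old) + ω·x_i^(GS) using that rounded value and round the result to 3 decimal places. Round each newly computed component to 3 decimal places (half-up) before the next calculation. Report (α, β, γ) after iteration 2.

Iteration 1:
  α: GS value = (11 - (3.8)·1.000 - (1)·1.000) / (-8.8) = -0.705;  α ← (1−ω)·1.000 + ω·-0.705 = -1.046
  β: GS value = (-10 - (-0.6)·-1.046 - (1)·1.000) / (4.6) = -2.528;  β ← (1−ω)·1.000 + ω·-2.528 = -3.234
  γ: GS value = (-6 - (2.2)·-1.046 - (1.9)·-3.234) / (8.1) = 0.302;  γ ← (1−ω)·1.000 + ω·0.302 = 0.162
Iteration 2:
  α: GS value = (11 - (3.8)·-3.234 - (1)·0.162) / (-8.8) = -2.628;  α ← (1−ω)·-1.046 + ω·-2.628 = -2.944
  β: GS value = (-10 - (-0.6)·-2.944 - (1)·0.162) / (4.6) = -2.593;  β ← (1−ω)·-3.234 + ω·-2.593 = -2.465
  γ: GS value = (-6 - (2.2)·-2.944 - (1.9)·-2.465) / (8.1) = 0.637;  γ ← (1−ω)·0.162 + ω·0.637 = 0.732

(-2.944, -2.465, 0.732)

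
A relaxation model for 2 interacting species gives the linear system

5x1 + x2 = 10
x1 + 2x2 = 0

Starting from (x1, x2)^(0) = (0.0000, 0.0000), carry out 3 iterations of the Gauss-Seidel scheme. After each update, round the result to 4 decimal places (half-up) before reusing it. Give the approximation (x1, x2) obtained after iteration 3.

(2.2200, -1.1100)

Iteration 1:
  x1 = (10 - (1)·0.0000) / (5) = 2.0000
  x2 = (0 - (1)·2.0000) / (2) = -1.0000
Iteration 2:
  x1 = (10 - (1)·-1.0000) / (5) = 2.2000
  x2 = (0 - (1)·2.2000) / (2) = -1.1000
Iteration 3:
  x1 = (10 - (1)·-1.1000) / (5) = 2.2200
  x2 = (0 - (1)·2.2200) / (2) = -1.1100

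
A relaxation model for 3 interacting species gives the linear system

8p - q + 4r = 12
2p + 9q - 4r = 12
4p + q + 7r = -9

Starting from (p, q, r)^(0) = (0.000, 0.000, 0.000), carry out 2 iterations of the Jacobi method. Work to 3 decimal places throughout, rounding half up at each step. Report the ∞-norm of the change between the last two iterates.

1.047

Iteration 1:
  p = (12 - (-1)·0.000 - (4)·0.000) / (8) = 1.500
  q = (12 - (2)·0.000 - (-4)·0.000) / (9) = 1.333
  r = (-9 - (4)·0.000 - (1)·0.000) / (7) = -1.286
Iteration 2:
  p = (12 - (-1)·1.333 - (4)·-1.286) / (8) = 2.310
  q = (12 - (2)·1.500 - (-4)·-1.286) / (9) = 0.428
  r = (-9 - (4)·1.500 - (1)·1.333) / (7) = -2.333
Change: (0.810, -0.905, -1.047) → max |·| = 1.047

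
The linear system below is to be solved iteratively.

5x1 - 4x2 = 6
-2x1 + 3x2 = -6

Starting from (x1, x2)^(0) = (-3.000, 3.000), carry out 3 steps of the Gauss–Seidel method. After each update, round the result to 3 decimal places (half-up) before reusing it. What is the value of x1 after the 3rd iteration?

Iteration 1:
  x1 = (6 - (-4)·3.000) / (5) = 3.600
  x2 = (-6 - (-2)·3.600) / (3) = 0.400
Iteration 2:
  x1 = (6 - (-4)·0.400) / (5) = 1.520
  x2 = (-6 - (-2)·1.520) / (3) = -0.987
Iteration 3:
  x1 = (6 - (-4)·-0.987) / (5) = 0.410
  x2 = (-6 - (-2)·0.410) / (3) = -1.727

0.410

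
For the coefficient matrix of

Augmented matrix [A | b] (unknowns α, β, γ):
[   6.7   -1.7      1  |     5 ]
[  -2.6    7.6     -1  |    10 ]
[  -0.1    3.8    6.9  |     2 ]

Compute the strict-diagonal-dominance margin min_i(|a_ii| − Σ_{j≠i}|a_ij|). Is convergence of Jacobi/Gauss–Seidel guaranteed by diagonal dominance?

3

row 1: |6.7| − (1.7+1) = 4
row 2: |7.6| − (2.6+1) = 4
row 3: |6.9| − (0.1+3.8) = 3
minimum over rows = 3 → strictly diagonally dominant (convergence guaranteed)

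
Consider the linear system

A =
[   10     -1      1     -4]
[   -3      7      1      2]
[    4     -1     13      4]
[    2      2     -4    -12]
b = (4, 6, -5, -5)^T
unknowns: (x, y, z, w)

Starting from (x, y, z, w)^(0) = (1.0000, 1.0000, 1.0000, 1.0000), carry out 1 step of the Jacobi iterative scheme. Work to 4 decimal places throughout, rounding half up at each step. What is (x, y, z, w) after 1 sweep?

(0.8000, 0.8571, -0.9231, 0.4167)

Iteration 1:
  x = (4 - (-1)·1.0000 - (1)·1.0000 - (-4)·1.0000) / (10) = 0.8000
  y = (6 - (-3)·1.0000 - (1)·1.0000 - (2)·1.0000) / (7) = 0.8571
  z = (-5 - (4)·1.0000 - (-1)·1.0000 - (4)·1.0000) / (13) = -0.9231
  w = (-5 - (2)·1.0000 - (2)·1.0000 - (-4)·1.0000) / (-12) = 0.4167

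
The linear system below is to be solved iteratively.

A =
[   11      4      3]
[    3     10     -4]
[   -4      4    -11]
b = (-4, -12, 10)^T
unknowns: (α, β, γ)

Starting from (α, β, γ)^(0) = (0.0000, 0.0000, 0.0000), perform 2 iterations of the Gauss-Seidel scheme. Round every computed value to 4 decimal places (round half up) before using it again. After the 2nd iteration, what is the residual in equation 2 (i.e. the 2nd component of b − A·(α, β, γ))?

Iteration 1:
  α = (-4 - (4)·0.0000 - (3)·0.0000) / (11) = -0.3636
  β = (-12 - (3)·-0.3636 - (-4)·0.0000) / (10) = -1.0909
  γ = (10 - (-4)·-0.3636 - (4)·-1.0909) / (-11) = -1.1736
Iteration 2:
  α = (-4 - (4)·-1.0909 - (3)·-1.1736) / (11) = 0.3531
  β = (-12 - (3)·0.3531 - (-4)·-1.1736) / (10) = -1.7754
  γ = (10 - (-4)·0.3531 - (4)·-1.7754) / (-11) = -1.6831
Residual b − A·x = (4.2668, -2.0377, -0.0001)

-2.0377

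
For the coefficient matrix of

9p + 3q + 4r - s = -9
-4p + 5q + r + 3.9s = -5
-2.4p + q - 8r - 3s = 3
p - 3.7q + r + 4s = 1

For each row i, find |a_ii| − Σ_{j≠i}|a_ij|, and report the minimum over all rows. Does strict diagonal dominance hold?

-3.9

row 1: |9| − (3+4+1) = 1
row 2: |5| − (4+1+3.9) = -3.9
row 3: |-8| − (2.4+1+3) = 1.6
row 4: |4| − (1+3.7+1) = -1.7
minimum over rows = -3.9 → not strictly diagonally dominant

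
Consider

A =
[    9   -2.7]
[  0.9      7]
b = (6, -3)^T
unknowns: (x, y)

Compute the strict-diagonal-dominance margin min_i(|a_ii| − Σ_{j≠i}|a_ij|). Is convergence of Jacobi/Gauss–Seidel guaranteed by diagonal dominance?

row 1: |9| − (2.7) = 6.3
row 2: |7| − (0.9) = 6.1
minimum over rows = 6.1 → strictly diagonally dominant (convergence guaranteed)

6.1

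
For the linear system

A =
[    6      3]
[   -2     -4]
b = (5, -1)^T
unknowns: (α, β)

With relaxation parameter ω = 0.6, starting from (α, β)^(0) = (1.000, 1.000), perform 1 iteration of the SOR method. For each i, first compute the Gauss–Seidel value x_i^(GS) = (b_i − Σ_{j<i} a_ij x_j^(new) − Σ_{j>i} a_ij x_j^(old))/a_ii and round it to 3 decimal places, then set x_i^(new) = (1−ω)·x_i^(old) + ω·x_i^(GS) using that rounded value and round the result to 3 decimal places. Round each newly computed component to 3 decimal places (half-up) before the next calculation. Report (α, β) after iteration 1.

(0.600, 0.370)

Iteration 1:
  α: GS value = (5 - (3)·1.000) / (6) = 0.333;  α ← (1−ω)·1.000 + ω·0.333 = 0.600
  β: GS value = (-1 - (-2)·0.600) / (-4) = -0.050;  β ← (1−ω)·1.000 + ω·-0.050 = 0.370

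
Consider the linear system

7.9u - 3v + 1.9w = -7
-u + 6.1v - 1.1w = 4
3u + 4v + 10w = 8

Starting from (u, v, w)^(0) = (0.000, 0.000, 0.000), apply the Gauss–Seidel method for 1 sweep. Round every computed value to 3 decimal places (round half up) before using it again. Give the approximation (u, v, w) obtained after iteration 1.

Iteration 1:
  u = (-7 - (-3)·0.000 - (1.9)·0.000) / (7.9) = -0.886
  v = (4 - (-1)·-0.886 - (-1.1)·0.000) / (6.1) = 0.510
  w = (8 - (3)·-0.886 - (4)·0.510) / (10) = 0.862

(-0.886, 0.510, 0.862)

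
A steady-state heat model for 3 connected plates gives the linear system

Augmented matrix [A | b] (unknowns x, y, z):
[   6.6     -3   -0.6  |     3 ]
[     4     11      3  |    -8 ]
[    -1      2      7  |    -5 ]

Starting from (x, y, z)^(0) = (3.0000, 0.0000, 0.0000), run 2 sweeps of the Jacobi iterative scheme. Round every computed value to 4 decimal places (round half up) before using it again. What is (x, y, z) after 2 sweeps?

(-0.3979, -0.8146, -0.1299)

Iteration 1:
  x = (3 - (-3)·0.0000 - (-0.6)·0.0000) / (6.6) = 0.4545
  y = (-8 - (4)·3.0000 - (3)·0.0000) / (11) = -1.8182
  z = (-5 - (-1)·3.0000 - (2)·0.0000) / (7) = -0.2857
Iteration 2:
  x = (3 - (-3)·-1.8182 - (-0.6)·-0.2857) / (6.6) = -0.3979
  y = (-8 - (4)·0.4545 - (3)·-0.2857) / (11) = -0.8146
  z = (-5 - (-1)·0.4545 - (2)·-1.8182) / (7) = -0.1299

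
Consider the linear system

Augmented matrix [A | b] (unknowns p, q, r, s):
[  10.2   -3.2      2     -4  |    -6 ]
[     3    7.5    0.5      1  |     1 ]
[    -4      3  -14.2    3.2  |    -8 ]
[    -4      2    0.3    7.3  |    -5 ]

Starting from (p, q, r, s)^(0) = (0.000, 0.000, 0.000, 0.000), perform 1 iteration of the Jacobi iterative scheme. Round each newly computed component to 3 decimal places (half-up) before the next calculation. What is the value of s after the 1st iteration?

-0.685

Iteration 1:
  p = (-6 - (-3.2)·0.000 - (2)·0.000 - (-4)·0.000) / (10.2) = -0.588
  q = (1 - (3)·0.000 - (0.5)·0.000 - (1)·0.000) / (7.5) = 0.133
  r = (-8 - (-4)·0.000 - (3)·0.000 - (3.2)·0.000) / (-14.2) = 0.563
  s = (-5 - (-4)·0.000 - (2)·0.000 - (0.3)·0.000) / (7.3) = -0.685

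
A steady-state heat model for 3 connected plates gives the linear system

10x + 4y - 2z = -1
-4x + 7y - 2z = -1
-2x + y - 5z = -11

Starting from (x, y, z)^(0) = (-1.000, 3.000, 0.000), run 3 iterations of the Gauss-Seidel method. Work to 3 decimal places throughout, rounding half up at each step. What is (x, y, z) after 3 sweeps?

(-0.088, 0.407, 2.317)

Iteration 1:
  x = (-1 - (4)·3.000 - (-2)·0.000) / (10) = -1.300
  y = (-1 - (-4)·-1.300 - (-2)·0.000) / (7) = -0.886
  z = (-11 - (-2)·-1.300 - (1)·-0.886) / (-5) = 2.543
Iteration 2:
  x = (-1 - (4)·-0.886 - (-2)·2.543) / (10) = 0.763
  y = (-1 - (-4)·0.763 - (-2)·2.543) / (7) = 1.020
  z = (-11 - (-2)·0.763 - (1)·1.020) / (-5) = 2.099
Iteration 3:
  x = (-1 - (4)·1.020 - (-2)·2.099) / (10) = -0.088
  y = (-1 - (-4)·-0.088 - (-2)·2.099) / (7) = 0.407
  z = (-11 - (-2)·-0.088 - (1)·0.407) / (-5) = 2.317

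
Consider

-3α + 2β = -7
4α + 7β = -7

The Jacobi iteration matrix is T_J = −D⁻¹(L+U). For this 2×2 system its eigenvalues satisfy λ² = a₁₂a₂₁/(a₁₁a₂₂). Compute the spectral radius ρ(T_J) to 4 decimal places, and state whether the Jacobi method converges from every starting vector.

a₁₂a₂₁/(a₁₁a₂₂) = (2)·(4) / ((-3)·(7)) = -0.380952
ρ = √|-0.380952| = √0.380952 = 0.6172
ρ < 1, so Jacobi converges

0.6172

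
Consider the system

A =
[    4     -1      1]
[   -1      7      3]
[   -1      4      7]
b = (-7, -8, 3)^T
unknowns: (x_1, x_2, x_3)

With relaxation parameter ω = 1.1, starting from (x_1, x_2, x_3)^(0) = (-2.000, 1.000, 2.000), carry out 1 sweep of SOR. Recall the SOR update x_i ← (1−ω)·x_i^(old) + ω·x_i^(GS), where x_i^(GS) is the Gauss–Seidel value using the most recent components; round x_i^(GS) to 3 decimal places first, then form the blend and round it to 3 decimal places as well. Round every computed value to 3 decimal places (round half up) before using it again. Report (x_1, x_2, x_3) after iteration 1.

(-2.000, -2.615, 1.601)

Iteration 1:
  x_1: GS value = (-7 - (-1)·1.000 - (1)·2.000) / (4) = -2.000;  x_1 ← (1−ω)·-2.000 + ω·-2.000 = -2.000
  x_2: GS value = (-8 - (-1)·-2.000 - (3)·2.000) / (7) = -2.286;  x_2 ← (1−ω)·1.000 + ω·-2.286 = -2.615
  x_3: GS value = (3 - (-1)·-2.000 - (4)·-2.615) / (7) = 1.637;  x_3 ← (1−ω)·2.000 + ω·1.637 = 1.601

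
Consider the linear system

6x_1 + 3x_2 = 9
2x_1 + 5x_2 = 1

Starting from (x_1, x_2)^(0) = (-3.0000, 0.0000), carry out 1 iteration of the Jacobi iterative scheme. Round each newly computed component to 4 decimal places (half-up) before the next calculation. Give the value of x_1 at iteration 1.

1.5000

Iteration 1:
  x_1 = (9 - (3)·0.0000) / (6) = 1.5000
  x_2 = (1 - (2)·-3.0000) / (5) = 1.4000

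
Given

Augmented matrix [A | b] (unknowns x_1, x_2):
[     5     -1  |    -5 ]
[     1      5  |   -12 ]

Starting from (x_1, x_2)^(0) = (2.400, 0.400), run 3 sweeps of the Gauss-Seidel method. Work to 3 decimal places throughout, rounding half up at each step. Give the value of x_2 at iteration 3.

Iteration 1:
  x_1 = (-5 - (-1)·0.400) / (5) = -0.920
  x_2 = (-12 - (1)·-0.920) / (5) = -2.216
Iteration 2:
  x_1 = (-5 - (-1)·-2.216) / (5) = -1.443
  x_2 = (-12 - (1)·-1.443) / (5) = -2.111
Iteration 3:
  x_1 = (-5 - (-1)·-2.111) / (5) = -1.422
  x_2 = (-12 - (1)·-1.422) / (5) = -2.116

-2.116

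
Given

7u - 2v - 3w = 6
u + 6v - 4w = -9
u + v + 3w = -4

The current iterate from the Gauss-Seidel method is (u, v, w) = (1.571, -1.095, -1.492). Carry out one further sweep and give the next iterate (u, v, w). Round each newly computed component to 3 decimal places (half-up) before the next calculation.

(-0.095, -2.479, -0.475)

One sweep:
  u = (6 - (-2)·-1.095 - (-3)·-1.492) / (7) = -0.095
  v = (-9 - (1)·-0.095 - (-4)·-1.492) / (6) = -2.479
  w = (-4 - (1)·-0.095 - (1)·-2.479) / (3) = -0.475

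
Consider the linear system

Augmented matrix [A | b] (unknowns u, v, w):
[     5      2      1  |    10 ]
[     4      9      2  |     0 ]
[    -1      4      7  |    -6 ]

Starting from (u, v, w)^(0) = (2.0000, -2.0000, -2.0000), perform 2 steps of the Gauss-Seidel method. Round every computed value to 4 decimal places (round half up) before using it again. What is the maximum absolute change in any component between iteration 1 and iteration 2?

Iteration 1:
  u = (10 - (2)·-2.0000 - (1)·-2.0000) / (5) = 3.2000
  v = (0 - (4)·3.2000 - (2)·-2.0000) / (9) = -0.9778
  w = (-6 - (-1)·3.2000 - (4)·-0.9778) / (7) = 0.1587
Iteration 2:
  u = (10 - (2)·-0.9778 - (1)·0.1587) / (5) = 2.3594
  v = (0 - (4)·2.3594 - (2)·0.1587) / (9) = -1.0839
  w = (-6 - (-1)·2.3594 - (4)·-1.0839) / (7) = 0.0993
Change: (-0.8406, -0.1061, -0.0594) → max |·| = 0.8406

0.8406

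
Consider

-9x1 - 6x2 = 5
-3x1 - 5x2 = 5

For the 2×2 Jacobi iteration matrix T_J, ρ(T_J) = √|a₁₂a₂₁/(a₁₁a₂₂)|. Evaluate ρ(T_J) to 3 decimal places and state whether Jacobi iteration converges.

0.632

a₁₂a₂₁/(a₁₁a₂₂) = (-6)·(-3) / ((-9)·(-5)) = 0.400000
ρ = √|0.400000| = √0.400000 = 0.632
ρ < 1, so Jacobi converges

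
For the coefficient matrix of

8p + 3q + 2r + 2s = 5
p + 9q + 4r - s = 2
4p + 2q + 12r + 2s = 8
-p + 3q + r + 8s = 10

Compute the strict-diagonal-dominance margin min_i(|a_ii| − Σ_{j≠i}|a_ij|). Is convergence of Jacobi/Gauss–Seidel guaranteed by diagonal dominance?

1

row 1: |8| − (3+2+2) = 1
row 2: |9| − (1+4+1) = 3
row 3: |12| − (4+2+2) = 4
row 4: |8| − (1+3+1) = 3
minimum over rows = 1 → strictly diagonally dominant (convergence guaranteed)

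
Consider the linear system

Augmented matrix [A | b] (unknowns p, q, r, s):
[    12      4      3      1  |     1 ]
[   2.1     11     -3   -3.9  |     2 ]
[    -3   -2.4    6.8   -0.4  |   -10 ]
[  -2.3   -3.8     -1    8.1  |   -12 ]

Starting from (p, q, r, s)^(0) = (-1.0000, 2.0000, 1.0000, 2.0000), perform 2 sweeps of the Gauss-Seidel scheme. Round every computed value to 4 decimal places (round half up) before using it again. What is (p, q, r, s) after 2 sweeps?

(0.0686, -0.6485, -1.7452, -1.9817)

Iteration 1:
  p = (1 - (4)·2.0000 - (3)·1.0000 - (1)·2.0000) / (12) = -1.0000
  q = (2 - (2.1)·-1.0000 - (-3)·1.0000 - (-3.9)·2.0000) / (11) = 1.3545
  r = (-10 - (-3)·-1.0000 - (-2.4)·1.3545 - (-0.4)·2.0000) / (6.8) = -1.3161
  s = (-12 - (-2.3)·-1.0000 - (-3.8)·1.3545 - (-1)·-1.3161) / (8.1) = -1.2925
Iteration 2:
  p = (1 - (4)·1.3545 - (3)·-1.3161 - (1)·-1.2925) / (12) = 0.0686
  q = (2 - (2.1)·0.0686 - (-3)·-1.3161 - (-3.9)·-1.2925) / (11) = -0.6485
  r = (-10 - (-3)·0.0686 - (-2.4)·-0.6485 - (-0.4)·-1.2925) / (6.8) = -1.7452
  s = (-12 - (-2.3)·0.0686 - (-3.8)·-0.6485 - (-1)·-1.7452) / (8.1) = -1.9817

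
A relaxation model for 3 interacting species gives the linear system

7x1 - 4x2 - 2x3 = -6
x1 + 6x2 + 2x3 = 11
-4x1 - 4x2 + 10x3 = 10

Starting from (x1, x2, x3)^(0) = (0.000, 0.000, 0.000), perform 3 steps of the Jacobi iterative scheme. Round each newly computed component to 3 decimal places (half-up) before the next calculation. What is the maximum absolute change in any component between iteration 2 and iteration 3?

Iteration 1:
  x1 = (-6 - (-4)·0.000 - (-2)·0.000) / (7) = -0.857
  x2 = (11 - (1)·0.000 - (2)·0.000) / (6) = 1.833
  x3 = (10 - (-4)·0.000 - (-4)·0.000) / (10) = 1.000
Iteration 2:
  x1 = (-6 - (-4)·1.833 - (-2)·1.000) / (7) = 0.476
  x2 = (11 - (1)·-0.857 - (2)·1.000) / (6) = 1.643
  x3 = (10 - (-4)·-0.857 - (-4)·1.833) / (10) = 1.390
Iteration 3:
  x1 = (-6 - (-4)·1.643 - (-2)·1.390) / (7) = 0.479
  x2 = (11 - (1)·0.476 - (2)·1.390) / (6) = 1.291
  x3 = (10 - (-4)·0.476 - (-4)·1.643) / (10) = 1.848
Change: (0.003, -0.352, 0.458) → max |·| = 0.458

0.458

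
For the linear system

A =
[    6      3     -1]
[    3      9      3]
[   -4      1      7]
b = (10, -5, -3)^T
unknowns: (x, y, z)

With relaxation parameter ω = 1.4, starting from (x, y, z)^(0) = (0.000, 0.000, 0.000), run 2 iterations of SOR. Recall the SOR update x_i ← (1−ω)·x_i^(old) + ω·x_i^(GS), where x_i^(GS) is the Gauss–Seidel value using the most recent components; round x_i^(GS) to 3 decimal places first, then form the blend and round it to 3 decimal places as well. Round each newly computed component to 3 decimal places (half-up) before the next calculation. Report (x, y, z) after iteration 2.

(3.090, -2.239, 1.663)

Iteration 1:
  x: GS value = (10 - (3)·0.000 - (-1)·0.000) / (6) = 1.667;  x ← (1−ω)·0.000 + ω·1.667 = 2.334
  y: GS value = (-5 - (3)·2.334 - (3)·0.000) / (9) = -1.334;  y ← (1−ω)·0.000 + ω·-1.334 = -1.868
  z: GS value = (-3 - (-4)·2.334 - (1)·-1.868) / (7) = 1.172;  z ← (1−ω)·0.000 + ω·1.172 = 1.641
Iteration 2:
  x: GS value = (10 - (3)·-1.868 - (-1)·1.641) / (6) = 2.874;  x ← (1−ω)·2.334 + ω·2.874 = 3.090
  y: GS value = (-5 - (3)·3.090 - (3)·1.641) / (9) = -2.133;  y ← (1−ω)·-1.868 + ω·-2.133 = -2.239
  z: GS value = (-3 - (-4)·3.090 - (1)·-2.239) / (7) = 1.657;  z ← (1−ω)·1.641 + ω·1.657 = 1.663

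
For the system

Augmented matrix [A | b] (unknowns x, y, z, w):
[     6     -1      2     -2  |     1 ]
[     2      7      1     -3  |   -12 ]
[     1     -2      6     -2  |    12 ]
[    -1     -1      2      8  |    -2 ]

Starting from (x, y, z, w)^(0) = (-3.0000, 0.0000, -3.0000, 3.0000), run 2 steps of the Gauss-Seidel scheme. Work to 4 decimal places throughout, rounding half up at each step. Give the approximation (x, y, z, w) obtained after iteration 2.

(-0.9689, -2.0698, 1.2500, -0.9423)

Iteration 1:
  x = (1 - (-1)·0.0000 - (2)·-3.0000 - (-2)·3.0000) / (6) = 2.1667
  y = (-12 - (2)·2.1667 - (1)·-3.0000 - (-3)·3.0000) / (7) = -0.6191
  z = (12 - (1)·2.1667 - (-2)·-0.6191 - (-2)·3.0000) / (6) = 2.4325
  w = (-2 - (-1)·2.1667 - (-1)·-0.6191 - (2)·2.4325) / (8) = -0.6647
Iteration 2:
  x = (1 - (-1)·-0.6191 - (2)·2.4325 - (-2)·-0.6647) / (6) = -0.9689
  y = (-12 - (2)·-0.9689 - (1)·2.4325 - (-3)·-0.6647) / (7) = -2.0698
  z = (12 - (1)·-0.9689 - (-2)·-2.0698 - (-2)·-0.6647) / (6) = 1.2500
  w = (-2 - (-1)·-0.9689 - (-1)·-2.0698 - (2)·1.2500) / (8) = -0.9423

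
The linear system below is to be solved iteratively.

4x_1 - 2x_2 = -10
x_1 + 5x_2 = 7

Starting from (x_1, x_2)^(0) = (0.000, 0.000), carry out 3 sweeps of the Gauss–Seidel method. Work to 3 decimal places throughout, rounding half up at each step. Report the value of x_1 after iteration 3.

-1.645

Iteration 1:
  x_1 = (-10 - (-2)·0.000) / (4) = -2.500
  x_2 = (7 - (1)·-2.500) / (5) = 1.900
Iteration 2:
  x_1 = (-10 - (-2)·1.900) / (4) = -1.550
  x_2 = (7 - (1)·-1.550) / (5) = 1.710
Iteration 3:
  x_1 = (-10 - (-2)·1.710) / (4) = -1.645
  x_2 = (7 - (1)·-1.645) / (5) = 1.729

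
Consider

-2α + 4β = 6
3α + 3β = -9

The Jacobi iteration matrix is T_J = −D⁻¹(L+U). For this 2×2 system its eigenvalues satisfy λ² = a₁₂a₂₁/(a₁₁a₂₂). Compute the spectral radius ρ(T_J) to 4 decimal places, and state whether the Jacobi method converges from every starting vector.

1.4142

a₁₂a₂₁/(a₁₁a₂₂) = (4)·(3) / ((-2)·(3)) = -2.000000
ρ = √|-2.000000| = √2.000000 = 1.4142
ρ > 1, so Jacobi diverges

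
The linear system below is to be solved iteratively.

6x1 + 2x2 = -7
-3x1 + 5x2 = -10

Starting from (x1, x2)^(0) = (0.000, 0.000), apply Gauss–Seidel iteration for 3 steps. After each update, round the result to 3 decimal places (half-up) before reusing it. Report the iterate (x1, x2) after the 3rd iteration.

Iteration 1:
  x1 = (-7 - (2)·0.000) / (6) = -1.167
  x2 = (-10 - (-3)·-1.167) / (5) = -2.700
Iteration 2:
  x1 = (-7 - (2)·-2.700) / (6) = -0.267
  x2 = (-10 - (-3)·-0.267) / (5) = -2.160
Iteration 3:
  x1 = (-7 - (2)·-2.160) / (6) = -0.447
  x2 = (-10 - (-3)·-0.447) / (5) = -2.268

(-0.447, -2.268)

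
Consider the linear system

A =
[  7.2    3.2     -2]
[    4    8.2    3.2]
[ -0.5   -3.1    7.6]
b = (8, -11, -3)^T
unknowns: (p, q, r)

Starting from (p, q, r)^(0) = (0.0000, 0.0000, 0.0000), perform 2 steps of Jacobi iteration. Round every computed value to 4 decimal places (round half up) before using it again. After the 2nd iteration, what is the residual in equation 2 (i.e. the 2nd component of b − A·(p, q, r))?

-0.4296

Iteration 1:
  p = (8 - (3.2)·0.0000 - (-2)·0.0000) / (7.2) = 1.1111
  q = (-11 - (4)·0.0000 - (3.2)·0.0000) / (8.2) = -1.3415
  r = (-3 - (-0.5)·0.0000 - (-3.1)·0.0000) / (7.6) = -0.3947
Iteration 2:
  p = (8 - (3.2)·-1.3415 - (-2)·-0.3947) / (7.2) = 1.5977
  q = (-11 - (4)·1.1111 - (3.2)·-0.3947) / (8.2) = -1.7294
  r = (-3 - (-0.5)·1.1111 - (-3.1)·-1.3415) / (7.6) = -0.8688
Residual b − A·x = (0.2930, -0.4296, -0.9594)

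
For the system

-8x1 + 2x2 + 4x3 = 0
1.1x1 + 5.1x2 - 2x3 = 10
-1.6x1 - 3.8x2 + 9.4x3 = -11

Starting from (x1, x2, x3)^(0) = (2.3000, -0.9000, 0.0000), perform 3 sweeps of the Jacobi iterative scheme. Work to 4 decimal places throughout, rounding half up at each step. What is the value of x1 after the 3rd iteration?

0.0821

Iteration 1:
  x1 = (0 - (2)·-0.9000 - (4)·0.0000) / (-8) = -0.2250
  x2 = (10 - (1.1)·2.3000 - (-2)·0.0000) / (5.1) = 1.4647
  x3 = (-11 - (-1.6)·2.3000 - (-3.8)·-0.9000) / (9.4) = -1.1426
Iteration 2:
  x1 = (0 - (2)·1.4647 - (4)·-1.1426) / (-8) = -0.2051
  x2 = (10 - (1.1)·-0.2250 - (-2)·-1.1426) / (5.1) = 1.5612
  x3 = (-11 - (-1.6)·-0.2250 - (-3.8)·1.4647) / (9.4) = -0.6164
Iteration 3:
  x1 = (0 - (2)·1.5612 - (4)·-0.6164) / (-8) = 0.0821
  x2 = (10 - (1.1)·-0.2051 - (-2)·-0.6164) / (5.1) = 1.7633
  x3 = (-11 - (-1.6)·-0.2051 - (-3.8)·1.5612) / (9.4) = -0.5740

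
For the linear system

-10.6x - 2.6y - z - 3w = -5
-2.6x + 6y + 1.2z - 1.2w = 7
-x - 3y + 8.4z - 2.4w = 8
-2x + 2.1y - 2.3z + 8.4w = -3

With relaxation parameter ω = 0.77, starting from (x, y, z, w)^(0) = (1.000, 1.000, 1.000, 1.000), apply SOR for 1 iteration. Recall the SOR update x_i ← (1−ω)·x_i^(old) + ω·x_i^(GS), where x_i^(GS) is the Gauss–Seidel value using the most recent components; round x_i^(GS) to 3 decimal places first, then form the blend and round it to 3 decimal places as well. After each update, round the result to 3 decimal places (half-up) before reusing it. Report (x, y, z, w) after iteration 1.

Iteration 1:
  x: GS value = (-5 - (-2.6)·1.000 - (-1)·1.000 - (-3)·1.000) / (-10.6) = -0.151;  x ← (1−ω)·1.000 + ω·-0.151 = 0.114
  y: GS value = (7 - (-2.6)·0.114 - (1.2)·1.000 - (-1.2)·1.000) / (6) = 1.216;  y ← (1−ω)·1.000 + ω·1.216 = 1.166
  z: GS value = (8 - (-1)·0.114 - (-3)·1.166 - (-2.4)·1.000) / (8.4) = 1.668;  z ← (1−ω)·1.000 + ω·1.668 = 1.514
  w: GS value = (-3 - (-2)·0.114 - (2.1)·1.166 - (-2.3)·1.514) / (8.4) = -0.207;  w ← (1−ω)·1.000 + ω·-0.207 = 0.071

(0.114, 1.166, 1.514, 0.071)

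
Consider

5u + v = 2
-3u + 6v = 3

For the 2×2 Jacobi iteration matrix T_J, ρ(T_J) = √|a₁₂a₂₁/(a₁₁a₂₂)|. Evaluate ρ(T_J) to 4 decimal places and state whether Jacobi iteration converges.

a₁₂a₂₁/(a₁₁a₂₂) = (1)·(-3) / ((5)·(6)) = -0.100000
ρ = √|-0.100000| = √0.100000 = 0.3162
ρ < 1, so Jacobi converges

0.3162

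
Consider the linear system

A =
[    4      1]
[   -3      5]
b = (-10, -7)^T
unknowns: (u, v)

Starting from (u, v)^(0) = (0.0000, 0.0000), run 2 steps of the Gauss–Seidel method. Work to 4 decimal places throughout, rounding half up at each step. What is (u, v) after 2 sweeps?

(-1.7750, -2.4650)

Iteration 1:
  u = (-10 - (1)·0.0000) / (4) = -2.5000
  v = (-7 - (-3)·-2.5000) / (5) = -2.9000
Iteration 2:
  u = (-10 - (1)·-2.9000) / (4) = -1.7750
  v = (-7 - (-3)·-1.7750) / (5) = -2.4650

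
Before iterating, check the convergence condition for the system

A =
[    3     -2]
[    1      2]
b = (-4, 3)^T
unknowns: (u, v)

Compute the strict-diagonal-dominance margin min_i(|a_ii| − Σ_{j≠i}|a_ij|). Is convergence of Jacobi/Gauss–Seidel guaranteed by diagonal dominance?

row 1: |3| − (2) = 1
row 2: |2| − (1) = 1
minimum over rows = 1 → strictly diagonally dominant (convergence guaranteed)

1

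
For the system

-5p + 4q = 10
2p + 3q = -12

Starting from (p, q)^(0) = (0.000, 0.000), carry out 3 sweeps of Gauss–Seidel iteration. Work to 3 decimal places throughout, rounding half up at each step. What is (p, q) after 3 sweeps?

Iteration 1:
  p = (10 - (4)·0.000) / (-5) = -2.000
  q = (-12 - (2)·-2.000) / (3) = -2.667
Iteration 2:
  p = (10 - (4)·-2.667) / (-5) = -4.134
  q = (-12 - (2)·-4.134) / (3) = -1.244
Iteration 3:
  p = (10 - (4)·-1.244) / (-5) = -2.995
  q = (-12 - (2)·-2.995) / (3) = -2.003

(-2.995, -2.003)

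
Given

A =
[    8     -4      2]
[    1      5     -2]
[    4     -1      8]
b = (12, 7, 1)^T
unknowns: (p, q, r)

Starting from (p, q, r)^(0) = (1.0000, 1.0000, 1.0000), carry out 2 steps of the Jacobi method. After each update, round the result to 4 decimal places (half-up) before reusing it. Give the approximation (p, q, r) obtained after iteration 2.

(2.3625, 0.9500, -0.5500)

Iteration 1:
  p = (12 - (-4)·1.0000 - (2)·1.0000) / (8) = 1.7500
  q = (7 - (1)·1.0000 - (-2)·1.0000) / (5) = 1.6000
  r = (1 - (4)·1.0000 - (-1)·1.0000) / (8) = -0.2500
Iteration 2:
  p = (12 - (-4)·1.6000 - (2)·-0.2500) / (8) = 2.3625
  q = (7 - (1)·1.7500 - (-2)·-0.2500) / (5) = 0.9500
  r = (1 - (4)·1.7500 - (-1)·1.6000) / (8) = -0.5500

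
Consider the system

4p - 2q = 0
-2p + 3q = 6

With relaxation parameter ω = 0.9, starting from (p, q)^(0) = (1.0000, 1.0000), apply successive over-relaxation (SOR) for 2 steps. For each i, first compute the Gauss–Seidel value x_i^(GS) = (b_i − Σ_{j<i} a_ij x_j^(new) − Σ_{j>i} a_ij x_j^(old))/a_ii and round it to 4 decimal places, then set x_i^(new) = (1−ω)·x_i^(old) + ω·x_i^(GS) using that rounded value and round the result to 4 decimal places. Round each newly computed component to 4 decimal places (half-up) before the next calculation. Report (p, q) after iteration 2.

(1.0585, 2.6581)

Iteration 1:
  p: GS value = (0 - (-2)·1.0000) / (4) = 0.5000;  p ← (1−ω)·1.0000 + ω·0.5000 = 0.5500
  q: GS value = (6 - (-2)·0.5500) / (3) = 2.3667;  q ← (1−ω)·1.0000 + ω·2.3667 = 2.2300
Iteration 2:
  p: GS value = (0 - (-2)·2.2300) / (4) = 1.1150;  p ← (1−ω)·0.5500 + ω·1.1150 = 1.0585
  q: GS value = (6 - (-2)·1.0585) / (3) = 2.7057;  q ← (1−ω)·2.2300 + ω·2.7057 = 2.6581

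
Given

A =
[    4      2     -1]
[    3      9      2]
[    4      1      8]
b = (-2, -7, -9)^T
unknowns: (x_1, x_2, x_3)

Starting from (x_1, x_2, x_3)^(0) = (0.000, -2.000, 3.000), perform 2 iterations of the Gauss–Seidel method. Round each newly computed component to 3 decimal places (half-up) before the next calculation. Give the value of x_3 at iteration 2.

Iteration 1:
  x_1 = (-2 - (2)·-2.000 - (-1)·3.000) / (4) = 1.250
  x_2 = (-7 - (3)·1.250 - (2)·3.000) / (9) = -1.861
  x_3 = (-9 - (4)·1.250 - (1)·-1.861) / (8) = -1.517
Iteration 2:
  x_1 = (-2 - (2)·-1.861 - (-1)·-1.517) / (4) = 0.051
  x_2 = (-7 - (3)·0.051 - (2)·-1.517) / (9) = -0.458
  x_3 = (-9 - (4)·0.051 - (1)·-0.458) / (8) = -1.093

-1.093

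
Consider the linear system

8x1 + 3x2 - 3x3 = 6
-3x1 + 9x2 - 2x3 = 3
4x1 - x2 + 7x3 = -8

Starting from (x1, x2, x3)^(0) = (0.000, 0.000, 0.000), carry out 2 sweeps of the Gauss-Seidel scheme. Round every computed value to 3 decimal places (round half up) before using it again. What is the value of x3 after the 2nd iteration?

-1.128

Iteration 1:
  x1 = (6 - (3)·0.000 - (-3)·0.000) / (8) = 0.750
  x2 = (3 - (-3)·0.750 - (-2)·0.000) / (9) = 0.583
  x3 = (-8 - (4)·0.750 - (-1)·0.583) / (7) = -1.488
Iteration 2:
  x1 = (6 - (3)·0.583 - (-3)·-1.488) / (8) = -0.027
  x2 = (3 - (-3)·-0.027 - (-2)·-1.488) / (9) = -0.006
  x3 = (-8 - (4)·-0.027 - (-1)·-0.006) / (7) = -1.128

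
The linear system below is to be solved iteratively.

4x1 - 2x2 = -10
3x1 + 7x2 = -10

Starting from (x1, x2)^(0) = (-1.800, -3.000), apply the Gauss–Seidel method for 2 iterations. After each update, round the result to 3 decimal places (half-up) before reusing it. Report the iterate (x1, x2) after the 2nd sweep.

(-2.357, -0.418)

Iteration 1:
  x1 = (-10 - (-2)·-3.000) / (4) = -4.000
  x2 = (-10 - (3)·-4.000) / (7) = 0.286
Iteration 2:
  x1 = (-10 - (-2)·0.286) / (4) = -2.357
  x2 = (-10 - (3)·-2.357) / (7) = -0.418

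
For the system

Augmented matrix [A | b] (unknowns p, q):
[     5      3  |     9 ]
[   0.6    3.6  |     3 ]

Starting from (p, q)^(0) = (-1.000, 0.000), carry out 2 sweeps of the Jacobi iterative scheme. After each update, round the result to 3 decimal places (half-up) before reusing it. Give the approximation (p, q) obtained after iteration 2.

Iteration 1:
  p = (9 - (3)·0.000) / (5) = 1.800
  q = (3 - (0.6)·-1.000) / (3.6) = 1.000
Iteration 2:
  p = (9 - (3)·1.000) / (5) = 1.200
  q = (3 - (0.6)·1.800) / (3.6) = 0.533

(1.200, 0.533)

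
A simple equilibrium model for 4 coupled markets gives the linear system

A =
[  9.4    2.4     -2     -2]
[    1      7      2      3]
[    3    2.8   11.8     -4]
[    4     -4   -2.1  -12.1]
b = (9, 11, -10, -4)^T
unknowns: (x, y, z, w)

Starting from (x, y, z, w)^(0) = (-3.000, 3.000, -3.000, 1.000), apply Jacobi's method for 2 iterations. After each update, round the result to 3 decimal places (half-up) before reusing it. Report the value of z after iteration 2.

Iteration 1:
  x = (9 - (2.4)·3.000 - (-2)·-3.000 - (-2)·1.000) / (9.4) = -0.234
  y = (11 - (1)·-3.000 - (2)·-3.000 - (3)·1.000) / (7) = 2.429
  z = (-10 - (3)·-3.000 - (2.8)·3.000 - (-4)·1.000) / (11.8) = -0.458
  w = (-4 - (4)·-3.000 - (-4)·3.000 - (-2.1)·-3.000) / (-12.1) = -1.132
Iteration 2:
  x = (9 - (2.4)·2.429 - (-2)·-0.458 - (-2)·-1.132) / (9.4) = -0.001
  y = (11 - (1)·-0.234 - (2)·-0.458 - (3)·-1.132) / (7) = 2.221
  z = (-10 - (3)·-0.234 - (2.8)·2.429 - (-4)·-1.132) / (11.8) = -1.748
  w = (-4 - (4)·-0.234 - (-4)·2.429 - (-2.1)·-0.458) / (-12.1) = -0.470

-1.748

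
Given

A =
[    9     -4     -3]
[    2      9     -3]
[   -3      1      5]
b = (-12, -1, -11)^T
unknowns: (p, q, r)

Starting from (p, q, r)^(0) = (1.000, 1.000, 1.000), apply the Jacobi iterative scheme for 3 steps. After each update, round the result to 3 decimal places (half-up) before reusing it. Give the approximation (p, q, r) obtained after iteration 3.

Iteration 1:
  p = (-12 - (-4)·1.000 - (-3)·1.000) / (9) = -0.556
  q = (-1 - (2)·1.000 - (-3)·1.000) / (9) = 0.000
  r = (-11 - (-3)·1.000 - (1)·1.000) / (5) = -1.800
Iteration 2:
  p = (-12 - (-4)·0.000 - (-3)·-1.800) / (9) = -1.933
  q = (-1 - (2)·-0.556 - (-3)·-1.800) / (9) = -0.588
  r = (-11 - (-3)·-0.556 - (1)·0.000) / (5) = -2.534
Iteration 3:
  p = (-12 - (-4)·-0.588 - (-3)·-2.534) / (9) = -2.439
  q = (-1 - (2)·-1.933 - (-3)·-2.534) / (9) = -0.526
  r = (-11 - (-3)·-1.933 - (1)·-0.588) / (5) = -3.242

(-2.439, -0.526, -3.242)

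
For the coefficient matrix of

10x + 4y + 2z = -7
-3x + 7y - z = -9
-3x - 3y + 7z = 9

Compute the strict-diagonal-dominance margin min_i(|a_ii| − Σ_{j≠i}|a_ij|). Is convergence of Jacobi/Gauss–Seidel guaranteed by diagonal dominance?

1

row 1: |10| − (4+2) = 4
row 2: |7| − (3+1) = 3
row 3: |7| − (3+3) = 1
minimum over rows = 1 → strictly diagonally dominant (convergence guaranteed)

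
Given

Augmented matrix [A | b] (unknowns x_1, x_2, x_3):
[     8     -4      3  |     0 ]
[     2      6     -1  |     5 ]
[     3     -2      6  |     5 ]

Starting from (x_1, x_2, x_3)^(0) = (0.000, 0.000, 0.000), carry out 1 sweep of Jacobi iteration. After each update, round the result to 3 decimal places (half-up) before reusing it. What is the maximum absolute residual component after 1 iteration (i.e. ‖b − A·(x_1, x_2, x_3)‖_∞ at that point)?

Iteration 1:
  x_1 = (0 - (-4)·0.000 - (3)·0.000) / (8) = 0.000
  x_2 = (5 - (2)·0.000 - (-1)·0.000) / (6) = 0.833
  x_3 = (5 - (3)·0.000 - (-2)·0.000) / (6) = 0.833
Residual b − A·x = (0.833, 0.835, 1.668); ∞-norm = 1.668

1.668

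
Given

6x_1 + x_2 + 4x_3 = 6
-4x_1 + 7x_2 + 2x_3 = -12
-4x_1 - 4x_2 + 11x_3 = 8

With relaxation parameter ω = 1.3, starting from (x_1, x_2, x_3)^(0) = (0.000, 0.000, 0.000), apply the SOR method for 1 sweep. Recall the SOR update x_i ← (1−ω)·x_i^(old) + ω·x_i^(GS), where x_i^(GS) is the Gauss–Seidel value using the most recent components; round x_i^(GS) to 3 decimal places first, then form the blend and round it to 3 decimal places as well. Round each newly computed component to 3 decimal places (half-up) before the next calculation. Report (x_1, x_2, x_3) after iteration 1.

Iteration 1:
  x_1: GS value = (6 - (1)·0.000 - (4)·0.000) / (6) = 1.000;  x_1 ← (1−ω)·0.000 + ω·1.000 = 1.300
  x_2: GS value = (-12 - (-4)·1.300 - (2)·0.000) / (7) = -0.971;  x_2 ← (1−ω)·0.000 + ω·-0.971 = -1.262
  x_3: GS value = (8 - (-4)·1.300 - (-4)·-1.262) / (11) = 0.741;  x_3 ← (1−ω)·0.000 + ω·0.741 = 0.963

(1.300, -1.262, 0.963)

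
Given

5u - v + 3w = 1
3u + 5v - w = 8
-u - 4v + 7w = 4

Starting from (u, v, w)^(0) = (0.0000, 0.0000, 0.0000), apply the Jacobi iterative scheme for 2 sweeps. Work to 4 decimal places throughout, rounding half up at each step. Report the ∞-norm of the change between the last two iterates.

Iteration 1:
  u = (1 - (-1)·0.0000 - (3)·0.0000) / (5) = 0.2000
  v = (8 - (3)·0.0000 - (-1)·0.0000) / (5) = 1.6000
  w = (4 - (-1)·0.0000 - (-4)·0.0000) / (7) = 0.5714
Iteration 2:
  u = (1 - (-1)·1.6000 - (3)·0.5714) / (5) = 0.1772
  v = (8 - (3)·0.2000 - (-1)·0.5714) / (5) = 1.5943
  w = (4 - (-1)·0.2000 - (-4)·1.6000) / (7) = 1.5143
Change: (-0.0228, -0.0057, 0.9429) → max |·| = 0.9429

0.9429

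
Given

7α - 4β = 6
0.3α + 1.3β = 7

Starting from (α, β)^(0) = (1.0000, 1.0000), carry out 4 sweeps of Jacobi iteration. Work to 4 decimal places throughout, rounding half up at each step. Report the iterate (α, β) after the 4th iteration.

Iteration 1:
  α = (6 - (-4)·1.0000) / (7) = 1.4286
  β = (7 - (0.3)·1.0000) / (1.3) = 5.1538
Iteration 2:
  α = (6 - (-4)·5.1538) / (7) = 3.8022
  β = (7 - (0.3)·1.4286) / (1.3) = 5.0549
Iteration 3:
  α = (6 - (-4)·5.0549) / (7) = 3.7457
  β = (7 - (0.3)·3.8022) / (1.3) = 4.5072
Iteration 4:
  α = (6 - (-4)·4.5072) / (7) = 3.4327
  β = (7 - (0.3)·3.7457) / (1.3) = 4.5202

(3.4327, 4.5202)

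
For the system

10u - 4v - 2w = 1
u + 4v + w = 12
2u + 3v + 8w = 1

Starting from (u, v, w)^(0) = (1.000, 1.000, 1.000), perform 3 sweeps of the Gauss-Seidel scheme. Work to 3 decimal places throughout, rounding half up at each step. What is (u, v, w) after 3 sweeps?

(1.061, 3.045, -1.282)

Iteration 1:
  u = (1 - (-4)·1.000 - (-2)·1.000) / (10) = 0.700
  v = (12 - (1)·0.700 - (1)·1.000) / (4) = 2.575
  w = (1 - (2)·0.700 - (3)·2.575) / (8) = -1.016
Iteration 2:
  u = (1 - (-4)·2.575 - (-2)·-1.016) / (10) = 0.927
  v = (12 - (1)·0.927 - (1)·-1.016) / (4) = 3.022
  w = (1 - (2)·0.927 - (3)·3.022) / (8) = -1.240
Iteration 3:
  u = (1 - (-4)·3.022 - (-2)·-1.240) / (10) = 1.061
  v = (12 - (1)·1.061 - (1)·-1.240) / (4) = 3.045
  w = (1 - (2)·1.061 - (3)·3.045) / (8) = -1.282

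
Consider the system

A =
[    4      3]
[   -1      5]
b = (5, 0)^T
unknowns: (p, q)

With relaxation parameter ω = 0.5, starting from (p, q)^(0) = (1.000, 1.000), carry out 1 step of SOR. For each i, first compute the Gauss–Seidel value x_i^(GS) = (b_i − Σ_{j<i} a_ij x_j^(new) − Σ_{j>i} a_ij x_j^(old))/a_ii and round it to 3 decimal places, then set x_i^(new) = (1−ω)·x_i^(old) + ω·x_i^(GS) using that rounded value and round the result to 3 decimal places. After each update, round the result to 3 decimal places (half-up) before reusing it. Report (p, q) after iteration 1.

(0.750, 0.575)

Iteration 1:
  p: GS value = (5 - (3)·1.000) / (4) = 0.500;  p ← (1−ω)·1.000 + ω·0.500 = 0.750
  q: GS value = (0 - (-1)·0.750) / (5) = 0.150;  q ← (1−ω)·1.000 + ω·0.150 = 0.575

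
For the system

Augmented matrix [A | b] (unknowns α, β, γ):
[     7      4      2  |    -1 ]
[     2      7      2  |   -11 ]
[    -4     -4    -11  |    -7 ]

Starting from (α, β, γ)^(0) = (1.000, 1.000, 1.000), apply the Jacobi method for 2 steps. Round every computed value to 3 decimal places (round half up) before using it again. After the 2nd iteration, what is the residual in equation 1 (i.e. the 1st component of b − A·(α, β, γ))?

Iteration 1:
  α = (-1 - (4)·1.000 - (2)·1.000) / (7) = -1.000
  β = (-11 - (2)·1.000 - (2)·1.000) / (7) = -2.143
  γ = (-7 - (-4)·1.000 - (-4)·1.000) / (-11) = -0.091
Iteration 2:
  α = (-1 - (4)·-2.143 - (2)·-0.091) / (7) = 1.108
  β = (-11 - (2)·-1.000 - (2)·-0.091) / (7) = -1.260
  γ = (-7 - (-4)·-1.000 - (-4)·-2.143) / (-11) = 1.779
Residual b − A·x = (-7.274, -7.954, 11.961)

-7.274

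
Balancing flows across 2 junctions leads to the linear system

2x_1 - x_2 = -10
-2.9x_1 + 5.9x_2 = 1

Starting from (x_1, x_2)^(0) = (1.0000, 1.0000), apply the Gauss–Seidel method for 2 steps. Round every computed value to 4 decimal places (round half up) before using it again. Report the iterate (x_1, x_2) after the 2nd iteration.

Iteration 1:
  x_1 = (-10 - (-1)·1.0000) / (2) = -4.5000
  x_2 = (1 - (-2.9)·-4.5000) / (5.9) = -2.0424
Iteration 2:
  x_1 = (-10 - (-1)·-2.0424) / (2) = -6.0212
  x_2 = (1 - (-2.9)·-6.0212) / (5.9) = -2.7901

(-6.0212, -2.7901)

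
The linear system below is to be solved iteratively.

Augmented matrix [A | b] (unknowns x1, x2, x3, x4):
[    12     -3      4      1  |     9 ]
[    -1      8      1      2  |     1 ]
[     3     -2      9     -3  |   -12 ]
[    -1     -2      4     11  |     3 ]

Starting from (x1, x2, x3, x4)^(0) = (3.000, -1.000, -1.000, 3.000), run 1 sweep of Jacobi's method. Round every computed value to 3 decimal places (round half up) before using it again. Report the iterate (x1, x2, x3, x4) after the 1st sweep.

(0.583, -0.125, -1.556, 0.727)

Iteration 1:
  x1 = (9 - (-3)·-1.000 - (4)·-1.000 - (1)·3.000) / (12) = 0.583
  x2 = (1 - (-1)·3.000 - (1)·-1.000 - (2)·3.000) / (8) = -0.125
  x3 = (-12 - (3)·3.000 - (-2)·-1.000 - (-3)·3.000) / (9) = -1.556
  x4 = (3 - (-1)·3.000 - (-2)·-1.000 - (4)·-1.000) / (11) = 0.727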